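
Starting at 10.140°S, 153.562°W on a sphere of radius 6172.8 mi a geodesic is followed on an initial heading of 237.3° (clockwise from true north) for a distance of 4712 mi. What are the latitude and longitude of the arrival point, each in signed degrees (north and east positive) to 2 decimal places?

-29.66°, 164.41°

Angular distance δ = d/R = 4712/6172.8 = 0.76335 rad; initial bearing θ = 4.1417 rad.
sin φ₂ = sin φ₁ cos δ + cos φ₁ sin δ cos θ = (-0.1761)(0.7225) + (0.9844)(0.6913)(-0.5402) = -0.4949, so φ₂ = -29.66°.
Δλ = atan2(sin θ sin δ cos φ₁, cos δ − sin φ₁ sin φ₂) = atan2(-0.5727, 0.6354) = -42.028°.
λ₂ = -153.562° − 42.028° = -195.59° → 164.41° after wrapping to (−180°, 180°].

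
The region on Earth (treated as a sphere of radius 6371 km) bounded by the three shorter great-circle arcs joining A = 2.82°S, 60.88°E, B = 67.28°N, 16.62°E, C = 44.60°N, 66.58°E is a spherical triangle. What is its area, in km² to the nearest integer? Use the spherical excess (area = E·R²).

Side lengths (central angles): a = 0.6013, b = 0.8324, c = 1.3378 rad; semiperimeter s = 1.3858.
By l'Huilier's theorem, tan(E/4) = √[tan(s/2) tan((s−a)/2) tan((s−b)/2) tan((s−c)/2)], giving spherical excess E = 0.1933 rad.
Area = E·R² = 0.1933 × (6371)² ≈ 7846210 km².

7846210 km²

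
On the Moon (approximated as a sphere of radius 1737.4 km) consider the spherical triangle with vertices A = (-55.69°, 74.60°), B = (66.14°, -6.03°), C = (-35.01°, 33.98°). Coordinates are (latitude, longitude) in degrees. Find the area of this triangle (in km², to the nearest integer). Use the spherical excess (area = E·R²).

Side lengths (central angles): a = 1.8452, b = 0.6018, c = 2.3721 rad; semiperimeter s = 2.4095.
By l'Huilier's theorem, tan(E/4) = √[tan(s/2) tan((s−a)/2) tan((s−b)/2) tan((s−c)/2)], giving spherical excess E = 0.5331 rad.
Area = E·R² = 0.5331 × (1737.4)² ≈ 1609057 km².

1609057 km²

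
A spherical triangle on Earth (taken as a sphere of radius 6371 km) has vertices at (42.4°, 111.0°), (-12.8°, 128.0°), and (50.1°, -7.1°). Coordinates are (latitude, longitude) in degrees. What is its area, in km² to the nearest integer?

15043501 km²

Side lengths (central angles): a = 2.2307, b = 1.2722, c = 1.0013 rad; semiperimeter s = 2.2521.
By l'Huilier's theorem, tan(E/4) = √[tan(s/2) tan((s−a)/2) tan((s−b)/2) tan((s−c)/2)], giving spherical excess E = 0.3706 rad.
Area = E·R² = 0.3706 × (6371)² ≈ 15043501 km².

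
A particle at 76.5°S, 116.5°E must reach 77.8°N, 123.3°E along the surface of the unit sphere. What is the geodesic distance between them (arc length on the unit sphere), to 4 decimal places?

2.6938

In radians: φ₁ = -1.3352, φ₂ = 1.3579, Δλ = 6.800° = 0.1187 rad.
cos c = sin φ₁ sin φ₂ + cos φ₁ cos φ₂ cos Δλ = (-0.9724)(0.9774) + (0.2334)(0.2113)(0.9930) = -0.90142,
so c = arccos(-0.90142) = 2.69384 rad.
On the unit sphere the arc length equals the central angle: 2.6938.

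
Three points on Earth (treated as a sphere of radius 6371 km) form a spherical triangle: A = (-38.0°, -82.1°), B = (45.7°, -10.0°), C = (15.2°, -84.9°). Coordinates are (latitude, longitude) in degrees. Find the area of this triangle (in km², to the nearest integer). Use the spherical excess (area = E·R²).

26172535 km²

Side lengths (central angles): a = 1.1991, b = 0.9296, c = 1.8457 rad; semiperimeter s = 1.9872.
By l'Huilier's theorem, tan(E/4) = √[tan(s/2) tan((s−a)/2) tan((s−b)/2) tan((s−c)/2)], giving spherical excess E = 0.6448 rad.
Area = E·R² = 0.6448 × (6371)² ≈ 26172535 km².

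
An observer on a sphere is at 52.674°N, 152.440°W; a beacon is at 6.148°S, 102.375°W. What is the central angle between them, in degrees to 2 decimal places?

72.43°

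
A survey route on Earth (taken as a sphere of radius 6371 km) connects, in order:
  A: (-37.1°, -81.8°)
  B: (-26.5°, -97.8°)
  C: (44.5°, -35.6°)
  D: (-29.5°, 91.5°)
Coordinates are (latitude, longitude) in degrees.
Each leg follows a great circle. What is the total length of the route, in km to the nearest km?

27141 km

Leg A→B: central angle 0.3002 rad, distance 1912.4 km.
Leg B→C: central angle 1.5858 rad, distance 10103.4 km.
Leg C→D: central angle 2.3740 rad, distance 15124.9 km.
Total: 1912.4 + 10103.4 + 15124.9 ≈ 27141 km.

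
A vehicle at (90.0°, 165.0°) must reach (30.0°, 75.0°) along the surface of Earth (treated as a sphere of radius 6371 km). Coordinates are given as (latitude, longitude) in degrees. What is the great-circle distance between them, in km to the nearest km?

6672 km

With latitudes φ₁ = 90.000°, φ₂ = 30.000° and longitude difference Δλ = -90.000°:
Haversine: a = sin²(Δφ/2) + cos φ₁ cos φ₂ sin²(Δλ/2) = 0.2500 + (0.0000)(0.8660)(0.5000) = 0.25000.
Central angle c = 2·arcsin(√a) = 1.04720 rad.
Distance = R·c = 6371 × 1.0472 ≈ 6672 km.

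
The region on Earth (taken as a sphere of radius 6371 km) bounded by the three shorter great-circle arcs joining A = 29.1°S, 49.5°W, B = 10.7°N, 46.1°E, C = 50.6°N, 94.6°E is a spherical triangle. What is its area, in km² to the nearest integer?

47834043 km²

Side lengths (central angles): a = 0.9803, b = 2.5411, c = 1.7458 rad; semiperimeter s = 2.6336.
By l'Huilier's theorem, tan(E/4) = √[tan(s/2) tan((s−a)/2) tan((s−b)/2) tan((s−c)/2)], giving spherical excess E = 1.1785 rad.
Area = E·R² = 1.1785 × (6371)² ≈ 47834043 km².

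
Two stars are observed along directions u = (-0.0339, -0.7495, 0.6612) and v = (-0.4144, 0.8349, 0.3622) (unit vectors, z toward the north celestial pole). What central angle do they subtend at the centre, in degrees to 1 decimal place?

111.9°

u·v = -0.3722; |u| = 1.0000, |v| = 1.0000.
cos θ = (u·v)/(|u||v|) = -0.3722, so θ = 111.9°.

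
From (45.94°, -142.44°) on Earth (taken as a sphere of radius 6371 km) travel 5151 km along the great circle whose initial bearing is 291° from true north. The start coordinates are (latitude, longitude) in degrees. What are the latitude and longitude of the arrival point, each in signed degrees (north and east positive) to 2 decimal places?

42.57°, 151.09°

Angular distance δ = d/R = 5151/6371 = 0.80851 rad; initial bearing θ = 5.0789 rad.
sin φ₂ = sin φ₁ cos δ + cos φ₁ sin δ cos θ = (0.7186)(0.6906) + (0.6954)(0.7233)(0.3584) = 0.6765, so φ₂ = 42.57°.
Δλ = atan2(sin θ sin δ cos φ₁, cos δ − sin φ₁ sin φ₂) = atan2(-0.4696, 0.2044) = -66.473°.
λ₂ = -142.440° − 66.473° = -208.91° → 151.09° after wrapping to (−180°, 180°].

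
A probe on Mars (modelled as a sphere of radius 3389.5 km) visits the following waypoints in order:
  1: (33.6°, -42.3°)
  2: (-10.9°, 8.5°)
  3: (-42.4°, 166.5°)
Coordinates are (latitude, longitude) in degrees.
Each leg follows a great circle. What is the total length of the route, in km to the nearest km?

Leg 1→2: central angle 1.1458 rad, distance 3883.8 km.
Leg 2→3: central angle 2.1470 rad, distance 7277.2 km.
Total: 3883.8 + 7277.2 ≈ 11161 km.

11161 km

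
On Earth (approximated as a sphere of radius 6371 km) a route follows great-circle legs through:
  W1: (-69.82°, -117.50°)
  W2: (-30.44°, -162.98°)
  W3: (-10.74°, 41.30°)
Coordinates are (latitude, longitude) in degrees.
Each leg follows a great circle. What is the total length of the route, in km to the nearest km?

19960 km

Leg W1→W2: central angle 0.8175 rad, distance 5208.1 km.
Leg W2→W3: central angle 2.3155 rad, distance 14751.8 km.
Total: 5208.1 + 14751.8 ≈ 19960 km.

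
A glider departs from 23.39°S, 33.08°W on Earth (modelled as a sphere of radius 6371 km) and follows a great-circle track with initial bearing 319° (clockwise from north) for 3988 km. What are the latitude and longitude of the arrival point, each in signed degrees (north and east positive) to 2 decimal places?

Angular distance δ = d/R = 3988/6371 = 0.62596 rad; initial bearing θ = 5.5676 rad.
sin φ₂ = sin φ₁ cos δ + cos φ₁ sin δ cos θ = (-0.3970)(0.8104) + (0.9178)(0.5859)(0.7547) = 0.0841, so φ₂ = 4.82°.
Δλ = atan2(sin θ sin δ cos φ₁, cos δ − sin φ₁ sin φ₂) = atan2(-0.3528, 0.8438) = -22.689°.
λ₂ = -33.080° − 22.689° = -55.77°.

4.82°, -55.77°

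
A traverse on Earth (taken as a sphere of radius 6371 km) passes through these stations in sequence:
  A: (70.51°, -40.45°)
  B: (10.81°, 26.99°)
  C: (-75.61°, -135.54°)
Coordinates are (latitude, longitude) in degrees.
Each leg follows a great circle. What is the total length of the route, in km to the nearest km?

20780 km

Leg A→B: central angle 1.2634 rad, distance 8049.4 km.
Leg B→C: central angle 1.9982 rad, distance 12730.6 km.
Total: 8049.4 + 12730.6 ≈ 20780 km.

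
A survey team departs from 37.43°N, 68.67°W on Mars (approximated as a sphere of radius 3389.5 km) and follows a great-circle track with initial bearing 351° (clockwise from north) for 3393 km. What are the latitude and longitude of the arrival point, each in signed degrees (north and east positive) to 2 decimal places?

Angular distance δ = d/R = 3393/3389.5 = 1.00103 rad; initial bearing θ = 6.1261 rad.
sin φ₂ = sin φ₁ cos δ + cos φ₁ sin δ cos θ = (0.6078)(0.5394) + (0.7941)(0.8420)(0.9877) = 0.9883, so φ₂ = 81.22°.
Δλ = atan2(sin θ sin δ cos φ₁, cos δ − sin φ₁ sin φ₂) = atan2(-0.1046, -0.0612) = -120.346°.
λ₂ = -68.670° − 120.346° = -189.02° → 170.98° after wrapping to (−180°, 180°].

81.22°, 170.98°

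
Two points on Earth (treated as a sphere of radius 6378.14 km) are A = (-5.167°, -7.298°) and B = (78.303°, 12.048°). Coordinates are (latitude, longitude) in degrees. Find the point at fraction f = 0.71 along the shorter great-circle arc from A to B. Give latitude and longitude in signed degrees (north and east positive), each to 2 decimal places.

The central angle between A and B is δ = 1.4683 rad.
With f = 0.71, the slerp weights are sin((1−f)δ)/sin δ = 0.4152 and sin(fδ)/sin δ = 0.8682.
Weighted sum of the unit vectors: (0.4152)·(0.9879,-0.1265,-0.0901) + (0.8682)·(0.1983,0.0423,0.9792) = (0.5823, -0.0158, 0.8128).
Converting back: φ = atan2(z, √(x²+y²)) = 54.37°, λ = atan2(y, x) = -1.55°.

54.37°, -1.55°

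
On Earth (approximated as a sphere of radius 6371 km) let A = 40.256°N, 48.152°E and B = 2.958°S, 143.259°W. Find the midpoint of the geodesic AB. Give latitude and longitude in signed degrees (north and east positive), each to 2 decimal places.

The central angle between A and B is δ = 2.4661 rad.
With f = 0.5, the slerp weights are sin((1−f)δ)/sin δ = 1.5090 and sin(fδ)/sin δ = 1.5090.
Weighted sum of the unit vectors: (1.5090)·(0.5092,0.5685,0.6462) + (1.5090)·(-0.8003,-0.5974,-0.0516) = (-0.4393, -0.0436, 0.8973).
Converting back: φ = atan2(z, √(x²+y²)) = 63.80°, λ = atan2(y, x) = -174.33°.

63.80°, -174.33°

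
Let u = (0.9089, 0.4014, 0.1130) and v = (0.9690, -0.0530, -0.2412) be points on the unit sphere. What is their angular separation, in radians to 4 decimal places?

0.5877 rad

u·v = 0.8322; |u| = 1.0000, |v| = 1.0000.
cos θ = (u·v)/(|u||v|) = 0.8322, so θ = 0.5877 rad.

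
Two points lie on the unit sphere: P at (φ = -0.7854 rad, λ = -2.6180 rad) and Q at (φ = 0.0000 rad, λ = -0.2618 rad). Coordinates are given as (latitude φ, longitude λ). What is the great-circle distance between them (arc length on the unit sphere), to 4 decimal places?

2.0944

With latitudes φ₁ = -45.000°, φ₂ = 0.000° and longitude difference Δλ = 135.000°:
cos c = sin φ₁ sin φ₂ + cos φ₁ cos φ₂ cos Δλ = (-0.7071)(0.0000) + (0.7071)(1.0000)(-0.7071) = -0.50000,
so c = arccos(-0.50000) = 2.09440 rad.
On the unit sphere the arc length equals the central angle: 2.0944.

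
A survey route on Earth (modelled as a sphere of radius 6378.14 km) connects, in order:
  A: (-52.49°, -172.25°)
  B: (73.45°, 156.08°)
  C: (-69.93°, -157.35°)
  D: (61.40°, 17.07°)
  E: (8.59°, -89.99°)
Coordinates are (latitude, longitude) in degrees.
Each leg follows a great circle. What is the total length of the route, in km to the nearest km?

59649 km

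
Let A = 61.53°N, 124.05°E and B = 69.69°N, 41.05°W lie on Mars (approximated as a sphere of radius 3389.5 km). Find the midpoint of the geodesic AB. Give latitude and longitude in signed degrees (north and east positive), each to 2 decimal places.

Central angle δ = 0.8440 rad. Interpolating on the sphere with fraction f = 0.5:
P = [sin((1−f)δ)·A + sin(fδ)·B] / sin δ = 0.5481·A + 0.5481·B in Cartesian coordinates,
giving P = (-0.0028, 0.0915, 0.9958), i.e. latitude 84.75°, longitude 91.77°.

84.75°, 91.77°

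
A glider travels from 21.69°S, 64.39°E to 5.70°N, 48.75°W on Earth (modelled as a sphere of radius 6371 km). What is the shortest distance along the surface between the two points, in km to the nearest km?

With latitudes φ₁ = -21.690°, φ₂ = 5.700° and longitude difference Δλ = -113.140°:
cos c = sin φ₁ sin φ₂ + cos φ₁ cos φ₂ cos Δλ = (-0.3696)(0.0993) + (0.9292)(0.9951)(-0.3930) = -0.40006,
so c = arccos(-0.40006) = 1.98238 rad.
Distance = R·c = 6371 × 1.9824 ≈ 12630 km.

12630 km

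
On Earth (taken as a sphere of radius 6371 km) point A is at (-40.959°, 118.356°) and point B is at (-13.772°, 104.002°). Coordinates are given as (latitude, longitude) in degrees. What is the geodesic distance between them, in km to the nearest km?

In radians: φ₁ = -0.7149, φ₂ = -0.2404, Δλ = -14.354° = -0.2505 rad.
Haversine: a = sin²(Δφ/2) + cos φ₁ cos φ₂ sin²(Δλ/2) = 0.0552 + (0.7552)(0.9713)(0.0156) = 0.06669.
Central angle c = 2·arcsin(√a) = 0.52240 rad.
Distance = R·c = 6371 × 0.5224 ≈ 3328 km.

3328 km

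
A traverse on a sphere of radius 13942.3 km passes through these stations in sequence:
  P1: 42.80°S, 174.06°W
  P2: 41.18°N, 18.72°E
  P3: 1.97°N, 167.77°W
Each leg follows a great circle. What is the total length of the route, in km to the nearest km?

74662 km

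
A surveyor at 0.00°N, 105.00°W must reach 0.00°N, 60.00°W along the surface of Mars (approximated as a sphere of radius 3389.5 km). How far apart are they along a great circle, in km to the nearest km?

2662 km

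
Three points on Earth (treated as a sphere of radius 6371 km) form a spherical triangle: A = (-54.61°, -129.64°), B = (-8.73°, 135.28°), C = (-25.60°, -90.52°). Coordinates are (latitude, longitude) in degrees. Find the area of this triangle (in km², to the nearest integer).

14157943 km²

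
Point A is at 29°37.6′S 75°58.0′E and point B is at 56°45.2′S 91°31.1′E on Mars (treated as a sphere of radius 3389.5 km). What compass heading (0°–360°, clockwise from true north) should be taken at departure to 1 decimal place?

162.5°

With φ₁ = -0.5171, φ₂ = -0.9905, Δλ = 0.2714 rad, the forward-azimuth formula gives
θ = atan2( sin Δλ cos φ₂ , cos φ₁ sin φ₂ − sin φ₁ cos φ₂ cos Δλ ) = atan2(0.1470, -0.4659) = 162.49°.
So the initial bearing is 162.5°.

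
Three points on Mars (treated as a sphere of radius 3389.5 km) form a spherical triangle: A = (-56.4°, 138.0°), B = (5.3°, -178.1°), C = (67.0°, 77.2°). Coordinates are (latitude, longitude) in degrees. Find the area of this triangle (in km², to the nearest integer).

Side lengths (central angles): a = 1.5845, b = 2.2932, c = 1.2450 rad; semiperimeter s = 2.5613.
By l'Huilier's theorem, tan(E/4) = √[tan(s/2) tan((s−a)/2) tan((s−b)/2) tan((s−c)/2)], giving spherical excess E = 1.6271 rad.
Area = E·R² = 1.6271 × (3389.5)² ≈ 18693597 km².

18693597 km²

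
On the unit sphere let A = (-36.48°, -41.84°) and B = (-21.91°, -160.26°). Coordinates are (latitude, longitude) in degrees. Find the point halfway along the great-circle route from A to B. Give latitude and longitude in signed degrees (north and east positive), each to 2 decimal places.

Central angle δ = 1.7044 rad. Interpolating on the sphere with fraction f = 0.5:
P = [sin((1−f)δ)·A + sin(fδ)·B] / sin δ = 0.7595·A + 0.7595·B in Cartesian coordinates,
giving P = (-0.2083, -0.6453, -0.7350), i.e. latitude -47.30°, longitude -107.89°.

-47.30°, -107.89°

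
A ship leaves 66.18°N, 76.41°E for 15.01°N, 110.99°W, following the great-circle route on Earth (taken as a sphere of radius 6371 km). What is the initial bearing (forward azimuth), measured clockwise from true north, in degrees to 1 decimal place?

Δλ = 172.600° = 3.0124 rad.
y = sin Δλ · cos φ₂ = (0.1288)(0.9659) = 0.1244
x = cos φ₁ sin φ₂ − sin φ₁ cos φ₂ cos Δλ = (0.4039)(0.2590) − (0.9148)(0.9659)(-0.9917) = 0.9808
θ = atan2(y, x) = 7.23°, so the bearing is 7.2°.

7.2°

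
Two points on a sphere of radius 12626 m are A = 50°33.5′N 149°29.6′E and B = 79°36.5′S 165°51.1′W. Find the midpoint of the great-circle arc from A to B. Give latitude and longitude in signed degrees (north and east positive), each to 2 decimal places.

The central angle between A and B is δ = 2.3160 rad.
With f = 0.5, the slerp weights are sin((1−f)δ)/sin δ = 1.2463 and sin(fδ)/sin δ = 1.2463.
Weighted sum of the unit vectors: (1.2463)·(-0.5473,0.3225,0.7723) + (1.2463)·(-0.1749,-0.0441,-0.9836) = (-0.9001, 0.3470, -0.2634).
Converting back: φ = atan2(z, √(x²+y²)) = -15.27°, λ = atan2(y, x) = 158.92°.

-15.27°, 158.92°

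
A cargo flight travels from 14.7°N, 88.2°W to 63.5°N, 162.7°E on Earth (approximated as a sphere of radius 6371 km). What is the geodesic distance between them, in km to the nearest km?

In radians: φ₁ = 0.2566, φ₂ = 1.1083, Δλ = -109.100° = -1.9042 rad.
Haversine: a = sin²(Δφ/2) + cos φ₁ cos φ₂ sin²(Δλ/2) = 0.1707 + (0.9673)(0.4462)(0.6636) = 0.45706.
Central angle c = 2·arcsin(√a) = 1.48482 rad.
Distance = R·c = 6371 × 1.4848 ≈ 9460 km.

9460 km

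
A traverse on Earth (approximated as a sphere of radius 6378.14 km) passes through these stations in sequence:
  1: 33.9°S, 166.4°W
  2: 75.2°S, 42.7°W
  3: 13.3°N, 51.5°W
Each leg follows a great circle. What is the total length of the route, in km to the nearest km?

17113 km

Leg 1→2: central angle 1.1356 rad, distance 7242.9 km.
Leg 2→3: central angle 1.5475 rad, distance 9870.5 km.
Total: 7242.9 + 9870.5 ≈ 17113 km.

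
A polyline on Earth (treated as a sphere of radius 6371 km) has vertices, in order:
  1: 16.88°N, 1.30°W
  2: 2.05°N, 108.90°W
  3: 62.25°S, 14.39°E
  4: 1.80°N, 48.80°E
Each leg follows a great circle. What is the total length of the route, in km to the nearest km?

Leg 1→2: central angle 1.8533 rad, distance 11807.4 km.
Leg 2→3: central angle 1.8620 rad, distance 11862.5 km.
Leg 3→4: central angle 1.2067 rad, distance 7687.6 km.
Total: 11807.4 + 11862.5 + 7687.6 ≈ 31357 km.

31357 km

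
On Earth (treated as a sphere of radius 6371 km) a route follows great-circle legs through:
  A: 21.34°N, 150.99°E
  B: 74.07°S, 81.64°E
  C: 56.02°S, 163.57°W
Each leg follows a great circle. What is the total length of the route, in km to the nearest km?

Leg A→B: central angle 1.8336 rad, distance 11681.8 km.
Leg B→C: central angle 0.7480 rad, distance 4765.3 km.
Total: 11681.8 + 4765.3 ≈ 16447 km.

16447 km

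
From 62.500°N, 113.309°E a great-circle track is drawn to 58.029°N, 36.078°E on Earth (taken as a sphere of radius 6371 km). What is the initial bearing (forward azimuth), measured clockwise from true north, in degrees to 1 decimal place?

299.1°

Δλ = -77.231° = -1.3479 rad.
y = sin Δλ · cos φ₂ = (-0.9753)(0.5295) = -0.5164
x = cos φ₁ sin φ₂ − sin φ₁ cos φ₂ cos Δλ = (0.4617)(0.8483) − (0.8870)(0.5295)(0.2210) = 0.2879
θ = atan2(y, x) = -60.86°; adding 360° gives 299.1°.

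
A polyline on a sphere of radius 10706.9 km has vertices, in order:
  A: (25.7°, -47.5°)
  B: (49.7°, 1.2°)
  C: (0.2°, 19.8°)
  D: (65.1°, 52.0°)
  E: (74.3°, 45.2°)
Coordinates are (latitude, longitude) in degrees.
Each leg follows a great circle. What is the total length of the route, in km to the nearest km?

Leg A→B: central angle 0.7736 rad, distance 8283.0 km.
Leg B→C: central angle 0.9076 rad, distance 9717.2 km.
Leg C→D: central angle 1.2031 rad, distance 12881.8 km.
Leg D→E: central angle 0.1655 rad, distance 1772.1 km.
Total: 8283.0 + 9717.2 + 12881.8 + 1772.1 ≈ 32654 km.

32654 km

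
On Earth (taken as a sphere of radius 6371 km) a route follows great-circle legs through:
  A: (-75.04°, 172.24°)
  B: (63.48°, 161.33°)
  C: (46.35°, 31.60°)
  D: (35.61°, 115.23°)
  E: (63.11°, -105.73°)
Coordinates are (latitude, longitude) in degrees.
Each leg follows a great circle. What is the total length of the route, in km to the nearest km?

37698 km

Leg A→B: central angle 2.4208 rad, distance 15422.8 km.
Leg B→C: central angle 1.1035 rad, distance 7030.6 km.
Leg C→D: central angle 1.0661 rad, distance 6791.9 km.
Leg D→E: central angle 1.3267 rad, distance 8452.7 km.
Total: 15422.8 + 7030.6 + 6791.9 + 8452.7 ≈ 37698 km.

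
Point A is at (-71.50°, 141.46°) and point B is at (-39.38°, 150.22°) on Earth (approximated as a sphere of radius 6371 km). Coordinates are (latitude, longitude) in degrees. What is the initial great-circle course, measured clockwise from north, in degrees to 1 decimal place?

12.7°

Δλ = 8.760° = 0.1529 rad.
y = sin Δλ · cos φ₂ = (0.1523)(0.7730) = 0.1177
x = cos φ₁ sin φ₂ − sin φ₁ cos φ₂ cos Δλ = (0.3173)(-0.6345) − (-0.9483)(0.7730)(0.9883) = 0.5231
θ = atan2(y, x) = 12.68°, so the bearing is 12.7°.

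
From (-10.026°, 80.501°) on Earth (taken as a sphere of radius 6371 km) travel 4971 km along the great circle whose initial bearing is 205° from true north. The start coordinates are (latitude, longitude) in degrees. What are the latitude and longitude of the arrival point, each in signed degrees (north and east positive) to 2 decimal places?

Angular distance δ = d/R = 4971/6371 = 0.78025 rad; initial bearing θ = 3.5779 rad.
sin φ₂ = sin φ₁ cos δ + cos φ₁ sin δ cos θ = (-0.1741)(0.7107) + (0.9847)(0.7035)(-0.9063) = -0.7516, so φ₂ = -48.72°.
Δλ = atan2(sin θ sin δ cos φ₁, cos δ − sin φ₁ sin φ₂) = atan2(-0.2928, 0.5799) = -26.787°.
λ₂ = 80.501° − 26.787° = 53.71°.

-48.72°, 53.71°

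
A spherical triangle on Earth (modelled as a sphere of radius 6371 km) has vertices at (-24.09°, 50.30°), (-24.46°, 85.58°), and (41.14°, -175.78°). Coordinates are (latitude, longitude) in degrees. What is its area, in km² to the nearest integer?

26320129 km²

Side lengths (central angles): a = 1.9556, b = 2.4120, c = 0.5598 rad; semiperimeter s = 2.4637.
By l'Huilier's theorem, tan(E/4) = √[tan(s/2) tan((s−a)/2) tan((s−b)/2) tan((s−c)/2)], giving spherical excess E = 0.6484 rad.
Area = E·R² = 0.6484 × (6371)² ≈ 26320129 km².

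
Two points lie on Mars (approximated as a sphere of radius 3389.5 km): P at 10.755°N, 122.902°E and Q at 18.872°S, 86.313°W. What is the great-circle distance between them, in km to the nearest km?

8913 km

In radians: φ₁ = 0.1877, φ₂ = -0.3294, Δλ = 150.785° = 2.6317 rad.
Haversine: a = sin²(Δφ/2) + cos φ₁ cos φ₂ sin²(Δλ/2) = 0.0654 + (0.9824)(0.9462)(0.9364) = 0.93586.
Central angle c = 2·arcsin(√a) = 2.62952 rad.
Distance = R·c = 3389.5 × 2.6295 ≈ 8913 km.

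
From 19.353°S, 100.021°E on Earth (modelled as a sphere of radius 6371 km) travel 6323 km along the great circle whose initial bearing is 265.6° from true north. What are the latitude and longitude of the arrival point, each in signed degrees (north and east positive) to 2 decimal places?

-13.99°, 40.66°

Angular distance δ = d/R = 6323/6371 = 0.99247 rad; initial bearing θ = 4.6356 rad.
sin φ₂ = sin φ₁ cos δ + cos φ₁ sin δ cos θ = (-0.3314)(0.5466) + (0.9435)(0.8374)(-0.0767) = -0.2418, so φ₂ = -13.99°.
Δλ = atan2(sin θ sin δ cos φ₁, cos δ − sin φ₁ sin φ₂) = atan2(-0.7877, 0.4665) = -59.365°.
λ₂ = 100.021° − 59.365° = 40.66°.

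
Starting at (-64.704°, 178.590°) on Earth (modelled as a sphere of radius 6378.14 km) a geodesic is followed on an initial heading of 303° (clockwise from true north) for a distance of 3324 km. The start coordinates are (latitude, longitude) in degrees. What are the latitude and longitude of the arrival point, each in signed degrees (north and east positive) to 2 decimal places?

Angular distance δ = d/R = 3324/6378.14 = 0.52116 rad; initial bearing θ = 5.2883 rad.
sin φ₂ = sin φ₁ cos δ + cos φ₁ sin δ cos θ = (-0.9041)(0.8672) + (0.4273)(0.4979)(0.5446) = -0.6682, so φ₂ = -41.93°.
Δλ = atan2(sin θ sin δ cos φ₁, cos δ − sin φ₁ sin φ₂) = atan2(-0.1784, 0.2631) = -34.143°.
λ₂ = 178.590° − 34.143° = 144.45°.

-41.93°, 144.45°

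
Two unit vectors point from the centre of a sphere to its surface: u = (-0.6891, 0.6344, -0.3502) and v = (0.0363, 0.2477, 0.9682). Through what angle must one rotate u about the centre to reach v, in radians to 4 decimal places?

u·v = -0.2069; |u| = 1.0000, |v| = 1.0000.
cos θ = (u·v)/(|u||v|) = -0.2069, so θ = 1.7792 rad.

1.7792 rad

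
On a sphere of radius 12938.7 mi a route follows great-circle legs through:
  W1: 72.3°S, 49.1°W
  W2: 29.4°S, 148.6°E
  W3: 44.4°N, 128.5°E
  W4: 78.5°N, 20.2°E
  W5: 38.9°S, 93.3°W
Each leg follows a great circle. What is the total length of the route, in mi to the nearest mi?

Leg W1→W2: central angle 1.3538 rad, distance 17516.0 mi.
Leg W2→W3: central angle 1.3273 rad, distance 17173.8 mi.
Leg W3→W4: central angle 0.8751 rad, distance 11323.1 mi.
Leg W4→W5: central angle 2.3148 rad, distance 29950.3 mi.
Total: 17516.0 + 17173.8 + 11323.1 + 29950.3 ≈ 75963 mi.

75963 mi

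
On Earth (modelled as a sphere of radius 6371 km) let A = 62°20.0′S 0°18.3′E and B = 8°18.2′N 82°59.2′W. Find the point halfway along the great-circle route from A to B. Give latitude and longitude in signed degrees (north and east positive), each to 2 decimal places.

-33.01°, -59.15°

Central angle δ = 1.6451 rad. Interpolating on the sphere with fraction f = 0.5:
P = [sin((1−f)δ)·A + sin(fδ)·B] / sin δ = 0.7349·A + 0.7349·B in Cartesian coordinates,
giving P = (0.4300, -0.7199, -0.5448), i.e. latitude -33.01°, longitude -59.15°.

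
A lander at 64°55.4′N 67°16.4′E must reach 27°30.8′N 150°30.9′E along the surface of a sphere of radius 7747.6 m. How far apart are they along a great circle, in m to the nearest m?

8443 m

Let φ₁ = 1.1331 rad, φ₂ = 0.4802 rad, and Δλ = 1.4528 rad.
cos c = sin φ₁ sin φ₂ + cos φ₁ cos φ₂ cos Δλ = (0.9057)(0.4620) + (0.4238)(0.8869)(0.1177) = 0.46265,
so c = arccos(0.46265) = 1.08982 rad.
Distance = R·c = 7747.6 × 1.0898 ≈ 8443 m.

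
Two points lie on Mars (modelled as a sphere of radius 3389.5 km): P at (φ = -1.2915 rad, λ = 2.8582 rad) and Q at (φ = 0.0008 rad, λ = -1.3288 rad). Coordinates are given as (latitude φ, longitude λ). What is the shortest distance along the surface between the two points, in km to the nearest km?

5797 km

In radians: φ₁ = -1.2915, φ₂ = 0.0008, Δλ = 120.103° = 2.0962 rad.
cos c = sin φ₁ sin φ₂ + cos φ₁ cos φ₂ cos Δλ = (-0.9612)(0.0008) + (0.2757)(1.0000)(-0.5015) = -0.13904,
so c = arccos(-0.13904) = 1.71028 rad.
Distance = R·c = 3389.5 × 1.7103 ≈ 5797 km.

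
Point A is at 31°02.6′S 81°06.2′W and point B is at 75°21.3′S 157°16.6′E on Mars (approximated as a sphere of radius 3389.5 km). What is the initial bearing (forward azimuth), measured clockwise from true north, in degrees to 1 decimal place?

193.5°

Δλ = -121.620° = -2.1227 rad.
y = sin Δλ · cos φ₂ = (-0.8515)(0.2528) = -0.2153
x = cos φ₁ sin φ₂ − sin φ₁ cos φ₂ cos Δλ = (0.8568)(-0.9675) − (-0.5157)(0.2528)(-0.5243) = -0.8973
θ = atan2(y, x) = -166.51°; adding 360° gives 193.5°.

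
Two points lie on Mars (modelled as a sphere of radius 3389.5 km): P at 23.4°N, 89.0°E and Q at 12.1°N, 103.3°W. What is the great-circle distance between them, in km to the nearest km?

8431 km

In radians: φ₁ = 0.4084, φ₂ = 0.2112, Δλ = 167.700° = 2.9269 rad.
Haversine: a = sin²(Δφ/2) + cos φ₁ cos φ₂ sin²(Δλ/2) = 0.0097 + (0.9178)(0.9778)(0.9885) = 0.89676.
Central angle c = 2·arcsin(√a) = 2.48736 rad.
Distance = R·c = 3389.5 × 2.4874 ≈ 8431 km.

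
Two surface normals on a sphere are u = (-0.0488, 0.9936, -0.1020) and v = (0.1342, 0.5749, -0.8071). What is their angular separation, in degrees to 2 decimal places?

49.68°

u·v = 0.6470; |u| = 1.0000, |v| = 1.0000.
cos θ = (u·v)/(|u||v|) = 0.6470, so θ = 49.68°.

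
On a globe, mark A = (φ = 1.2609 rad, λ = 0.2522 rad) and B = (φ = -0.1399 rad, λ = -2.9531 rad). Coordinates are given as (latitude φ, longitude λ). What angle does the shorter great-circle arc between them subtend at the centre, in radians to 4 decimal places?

2.0199 rad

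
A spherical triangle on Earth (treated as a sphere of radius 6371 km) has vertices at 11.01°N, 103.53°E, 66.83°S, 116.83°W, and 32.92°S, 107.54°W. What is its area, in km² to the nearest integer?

36696667 km²

Side lengths (central angles): a = 0.5996, b = 2.5142, c = 2.0599 rad; semiperimeter s = 2.5869.
By l'Huilier's theorem, tan(E/4) = √[tan(s/2) tan((s−a)/2) tan((s−b)/2) tan((s−c)/2)], giving spherical excess E = 0.9041 rad.
Area = E·R² = 0.9041 × (6371)² ≈ 36696667 km².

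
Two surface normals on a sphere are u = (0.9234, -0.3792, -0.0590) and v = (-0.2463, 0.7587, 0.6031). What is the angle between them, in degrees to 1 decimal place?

123.4°

u·v = -0.5507; |u| = 1.0000, |v| = 1.0000.
cos θ = (u·v)/(|u||v|) = -0.5507, so θ = 123.4°.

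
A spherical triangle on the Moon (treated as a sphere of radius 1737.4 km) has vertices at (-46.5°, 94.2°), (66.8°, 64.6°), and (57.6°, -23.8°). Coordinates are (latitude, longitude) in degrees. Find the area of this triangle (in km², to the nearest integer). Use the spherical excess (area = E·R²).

Side lengths (central angles): a = 0.6730, b = 2.4745, c = 2.0163 rad; semiperimeter s = 2.5819.
By l'Huilier's theorem, tan(E/4) = √[tan(s/2) tan((s−a)/2) tan((s−b)/2) tan((s−c)/2)], giving spherical excess E = 1.0810 rad.
Area = E·R² = 1.0810 × (1737.4)² ≈ 3263015 km².

3263015 km²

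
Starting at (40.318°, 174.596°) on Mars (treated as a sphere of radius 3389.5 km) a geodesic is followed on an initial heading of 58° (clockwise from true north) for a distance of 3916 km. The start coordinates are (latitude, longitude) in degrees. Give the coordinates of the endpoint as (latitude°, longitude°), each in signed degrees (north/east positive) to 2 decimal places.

39.11°, -94.96°

Angular distance δ = d/R = 3916/3389.5 = 1.15533 rad; initial bearing θ = 1.0123 rad.
sin φ₂ = sin φ₁ cos δ + cos φ₁ sin δ cos θ = (0.6470)(0.4036) + (0.7625)(0.9149)(0.5299) = 0.6308, so φ₂ = 39.11°.
Δλ = atan2(sin θ sin δ cos φ₁, cos δ − sin φ₁ sin φ₂) = atan2(0.5916, -0.0045) = 90.440°.
λ₂ = 174.596° + 90.440° = 265.04° → -94.96° after wrapping to (−180°, 180°].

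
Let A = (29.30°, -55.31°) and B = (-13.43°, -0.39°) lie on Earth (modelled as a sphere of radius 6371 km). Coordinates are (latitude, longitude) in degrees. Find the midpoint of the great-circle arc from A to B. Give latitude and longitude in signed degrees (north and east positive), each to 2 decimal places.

The central angle between A and B is δ = 1.1877 rad.
With f = 0.5, the slerp weights are sin((1−f)δ)/sin δ = 0.6033 and sin(fδ)/sin δ = 0.6033.
Weighted sum of the unit vectors: (0.6033)·(0.4963,-0.7171,0.4894) + (0.6033)·(0.9726,-0.0066,-0.2323) = (0.8862, -0.4366, 0.1551).
Converting back: φ = atan2(z, √(x²+y²)) = 8.92°, λ = atan2(y, x) = -26.23°.

8.92°, -26.23°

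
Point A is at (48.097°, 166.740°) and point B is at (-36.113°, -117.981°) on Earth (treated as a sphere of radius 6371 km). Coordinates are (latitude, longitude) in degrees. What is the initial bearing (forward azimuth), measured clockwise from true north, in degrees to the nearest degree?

125°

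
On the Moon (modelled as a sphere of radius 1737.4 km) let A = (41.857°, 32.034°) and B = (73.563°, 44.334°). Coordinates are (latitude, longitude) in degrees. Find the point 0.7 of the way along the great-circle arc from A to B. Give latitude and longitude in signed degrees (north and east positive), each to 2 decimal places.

The central angle between A and B is δ = 0.5625 rad.
With f = 0.7, the slerp weights are sin((1−f)δ)/sin δ = 0.3149 and sin(fδ)/sin δ = 0.7194.
Weighted sum of the unit vectors: (0.3149)·(0.6314,0.3951,0.6673) + (0.7194)·(0.2024,0.1977,0.9591) = (0.3444, 0.2667, 0.9001).
Converting back: φ = atan2(z, √(x²+y²)) = 64.18°, λ = atan2(y, x) = 37.75°.

64.18°, 37.75°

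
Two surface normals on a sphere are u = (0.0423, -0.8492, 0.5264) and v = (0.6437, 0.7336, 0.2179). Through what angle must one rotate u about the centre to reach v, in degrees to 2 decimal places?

118.75°

u·v = -0.4810; |u| = 1.0000, |v| = 1.0000.
cos θ = (u·v)/(|u||v|) = -0.4810, so θ = 118.75°.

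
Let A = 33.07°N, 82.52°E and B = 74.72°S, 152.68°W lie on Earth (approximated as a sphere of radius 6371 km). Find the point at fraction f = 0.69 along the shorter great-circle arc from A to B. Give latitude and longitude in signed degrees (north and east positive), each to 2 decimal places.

Central angle δ = 2.2816 rad. Interpolating on the sphere with fraction f = 0.69:
P = [sin((1−f)δ)·A + sin(fδ)·B] / sin δ = 0.8574·A + 1.3195·B in Cartesian coordinates,
giving P = (-0.2154, 0.5528, -0.8050), i.e. latitude -53.61°, longitude 111.29°.

-53.61°, 111.29°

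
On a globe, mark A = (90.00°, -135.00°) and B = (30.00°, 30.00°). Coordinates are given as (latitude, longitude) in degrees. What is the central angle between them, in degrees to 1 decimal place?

Let φ₁ = 1.5708 rad, φ₂ = 0.5236 rad, and Δλ = 2.8798 rad.
Haversine: a = sin²(Δφ/2) + cos φ₁ cos φ₂ sin²(Δλ/2) = 0.2500 + (0.0000)(0.8660)(0.9830) = 0.25000.
Central angle c = 2·arcsin(√a) = 1.04720 rad.
So the angular separation is 60.0°.

60.0°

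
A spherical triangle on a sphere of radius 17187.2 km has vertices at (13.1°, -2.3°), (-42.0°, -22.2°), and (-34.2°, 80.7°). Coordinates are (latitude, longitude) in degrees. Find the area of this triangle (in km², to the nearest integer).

257382791 km²

Side lengths (central angles): a = 1.3296, b = 1.6000, c = 1.0135 rad; semiperimeter s = 1.9715.
By l'Huilier's theorem, tan(E/4) = √[tan(s/2) tan((s−a)/2) tan((s−b)/2) tan((s−c)/2)], giving spherical excess E = 0.8713 rad.
Area = E·R² = 0.8713 × (17187.2)² ≈ 257382791 km².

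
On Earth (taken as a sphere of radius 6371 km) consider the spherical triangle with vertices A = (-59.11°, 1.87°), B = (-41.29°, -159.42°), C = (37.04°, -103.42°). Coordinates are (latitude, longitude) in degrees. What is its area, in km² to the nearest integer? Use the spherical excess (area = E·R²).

79359541 km²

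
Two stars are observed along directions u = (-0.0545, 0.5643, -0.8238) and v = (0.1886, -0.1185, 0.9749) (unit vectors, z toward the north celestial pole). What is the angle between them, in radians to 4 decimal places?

2.6471 rad

u·v = -0.8803; |u| = 1.0000, |v| = 1.0000.
cos θ = (u·v)/(|u||v|) = -0.8802, so θ = 2.6471 rad.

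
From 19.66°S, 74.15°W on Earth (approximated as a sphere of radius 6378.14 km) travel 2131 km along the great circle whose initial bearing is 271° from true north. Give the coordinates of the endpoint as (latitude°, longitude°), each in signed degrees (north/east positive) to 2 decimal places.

-18.21°, -94.34°

Angular distance δ = d/R = 2131/6378.14 = 0.33411 rad; initial bearing θ = 4.7298 rad.
sin φ₂ = sin φ₁ cos δ + cos φ₁ sin δ cos θ = (-0.3364)(0.9447) + (0.9417)(0.3279)(0.0175) = -0.3124, so φ₂ = -18.21°.
Δλ = atan2(sin θ sin δ cos φ₁, cos δ − sin φ₁ sin φ₂) = atan2(-0.3088, 0.8396) = -20.191°.
λ₂ = -74.150° − 20.191° = -94.34°.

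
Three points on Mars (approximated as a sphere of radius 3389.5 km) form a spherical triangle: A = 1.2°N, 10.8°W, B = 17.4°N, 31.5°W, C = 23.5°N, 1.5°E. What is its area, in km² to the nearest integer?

1148505 km²

Side lengths (central angles): a = 0.5488, b = 0.4414, c = 0.4540 rad; semiperimeter s = 0.7221.
By l'Huilier's theorem, tan(E/4) = √[tan(s/2) tan((s−a)/2) tan((s−b)/2) tan((s−c)/2)], giving spherical excess E = 0.1000 rad.
Area = E·R² = 0.1000 × (3389.5)² ≈ 1148505 km².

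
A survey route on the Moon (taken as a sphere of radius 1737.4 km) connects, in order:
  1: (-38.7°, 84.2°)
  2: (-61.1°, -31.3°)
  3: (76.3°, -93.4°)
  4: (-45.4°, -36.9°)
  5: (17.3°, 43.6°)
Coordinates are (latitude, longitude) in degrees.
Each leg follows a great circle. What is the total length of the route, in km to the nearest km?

13126 km

Leg 1→2: central angle 1.1756 rad, distance 2042.5 km.
Leg 2→3: central angle 2.4931 rad, distance 4331.5 km.
Leg 3→4: central angle 2.2143 rad, distance 3847.1 km.
Leg 4→5: central angle 1.6721 rad, distance 2905.0 km.
Total: 2042.5 + 4331.5 + 3847.1 + 2905.0 ≈ 13126 km.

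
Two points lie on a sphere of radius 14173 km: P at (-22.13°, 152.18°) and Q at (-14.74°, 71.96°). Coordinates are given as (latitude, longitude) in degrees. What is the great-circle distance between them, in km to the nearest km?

With latitudes φ₁ = -22.130°, φ₂ = -14.740° and longitude difference Δλ = -80.220°:
cos c = sin φ₁ sin φ₂ + cos φ₁ cos φ₂ cos Δλ = (-0.3767)(-0.2544) + (0.9263)(0.9671)(0.1699) = 0.24802,
so c = arccos(0.24802) = 1.32016 rad.
Distance = R·c = 14173 × 1.3202 ≈ 18711 km.

18711 km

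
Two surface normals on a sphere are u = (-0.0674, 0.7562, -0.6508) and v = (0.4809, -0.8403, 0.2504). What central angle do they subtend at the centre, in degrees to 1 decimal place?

u·v = -0.8308; |u| = 1.0000, |v| = 1.0000.
cos θ = (u·v)/(|u||v|) = -0.8308, so θ = 146.2°.

146.2°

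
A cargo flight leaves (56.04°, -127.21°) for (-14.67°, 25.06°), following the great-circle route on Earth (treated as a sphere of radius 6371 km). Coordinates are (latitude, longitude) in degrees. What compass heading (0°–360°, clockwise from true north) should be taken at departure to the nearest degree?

Δλ = 152.270° = 2.6576 rad.
y = sin Δλ · cos φ₂ = (0.4653)(0.9674) = 0.4501
x = cos φ₁ sin φ₂ − sin φ₁ cos φ₂ cos Δλ = (0.5586)(-0.2533) − (0.8294)(0.9674)(-0.8852) = 0.5688
θ = atan2(y, x) = 38.36°, so the bearing is 38°.

38°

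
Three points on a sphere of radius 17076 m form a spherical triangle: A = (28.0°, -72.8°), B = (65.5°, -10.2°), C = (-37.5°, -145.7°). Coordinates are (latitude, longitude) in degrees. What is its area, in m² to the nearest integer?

230272975 m²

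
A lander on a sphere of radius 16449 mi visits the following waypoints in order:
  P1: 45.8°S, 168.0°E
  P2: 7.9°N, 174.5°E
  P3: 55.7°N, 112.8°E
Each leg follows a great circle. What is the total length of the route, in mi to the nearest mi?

Leg P1→P2: central angle 0.9427 rad, distance 15507.1 mi.
Leg P2→P3: central angle 1.1830 rad, distance 19458.8 mi.
Total: 15507.1 + 19458.8 ≈ 34966 mi.

34966 mi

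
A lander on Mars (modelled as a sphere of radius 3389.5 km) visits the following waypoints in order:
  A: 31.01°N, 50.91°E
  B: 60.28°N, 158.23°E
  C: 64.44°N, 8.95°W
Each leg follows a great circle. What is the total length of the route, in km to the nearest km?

7465 km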